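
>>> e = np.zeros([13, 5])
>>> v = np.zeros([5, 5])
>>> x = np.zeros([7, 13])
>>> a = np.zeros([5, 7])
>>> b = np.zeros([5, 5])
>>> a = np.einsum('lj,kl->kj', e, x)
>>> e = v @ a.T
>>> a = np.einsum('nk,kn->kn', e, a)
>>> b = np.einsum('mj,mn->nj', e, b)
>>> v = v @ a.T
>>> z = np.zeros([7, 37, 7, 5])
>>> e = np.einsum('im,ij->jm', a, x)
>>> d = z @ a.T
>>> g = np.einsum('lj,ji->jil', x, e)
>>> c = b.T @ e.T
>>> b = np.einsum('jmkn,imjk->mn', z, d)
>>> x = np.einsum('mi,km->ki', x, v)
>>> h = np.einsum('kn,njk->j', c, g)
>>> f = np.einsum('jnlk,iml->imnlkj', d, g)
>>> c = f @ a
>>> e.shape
(13, 5)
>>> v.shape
(5, 7)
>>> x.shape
(5, 13)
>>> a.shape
(7, 5)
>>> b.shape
(37, 5)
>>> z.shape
(7, 37, 7, 5)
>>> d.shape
(7, 37, 7, 7)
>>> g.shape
(13, 5, 7)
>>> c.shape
(13, 5, 37, 7, 7, 5)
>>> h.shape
(5,)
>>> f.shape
(13, 5, 37, 7, 7, 7)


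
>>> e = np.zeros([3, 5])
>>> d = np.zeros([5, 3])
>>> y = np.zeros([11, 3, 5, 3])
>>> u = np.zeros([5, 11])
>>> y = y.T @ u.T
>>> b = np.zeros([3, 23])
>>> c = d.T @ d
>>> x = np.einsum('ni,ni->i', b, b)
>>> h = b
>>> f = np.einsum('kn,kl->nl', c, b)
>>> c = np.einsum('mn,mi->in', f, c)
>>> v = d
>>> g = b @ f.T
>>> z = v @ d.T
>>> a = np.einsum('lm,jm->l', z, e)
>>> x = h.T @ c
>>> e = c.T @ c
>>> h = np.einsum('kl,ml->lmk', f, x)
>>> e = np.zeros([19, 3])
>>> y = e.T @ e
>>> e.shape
(19, 3)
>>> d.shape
(5, 3)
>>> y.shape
(3, 3)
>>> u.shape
(5, 11)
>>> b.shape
(3, 23)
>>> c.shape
(3, 23)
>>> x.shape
(23, 23)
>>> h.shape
(23, 23, 3)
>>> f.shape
(3, 23)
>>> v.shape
(5, 3)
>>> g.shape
(3, 3)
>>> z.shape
(5, 5)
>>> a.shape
(5,)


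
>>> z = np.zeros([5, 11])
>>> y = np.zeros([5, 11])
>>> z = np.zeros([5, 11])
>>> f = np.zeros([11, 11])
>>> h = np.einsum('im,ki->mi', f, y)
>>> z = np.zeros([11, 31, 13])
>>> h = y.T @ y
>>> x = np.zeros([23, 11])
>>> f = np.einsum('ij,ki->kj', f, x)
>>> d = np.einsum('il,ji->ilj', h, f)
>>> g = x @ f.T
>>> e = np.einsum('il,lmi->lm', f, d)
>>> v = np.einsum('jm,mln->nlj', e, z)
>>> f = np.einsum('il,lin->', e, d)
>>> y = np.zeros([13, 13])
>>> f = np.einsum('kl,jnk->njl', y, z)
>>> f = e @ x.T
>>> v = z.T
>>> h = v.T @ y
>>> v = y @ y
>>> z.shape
(11, 31, 13)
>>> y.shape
(13, 13)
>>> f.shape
(11, 23)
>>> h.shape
(11, 31, 13)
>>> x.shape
(23, 11)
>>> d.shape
(11, 11, 23)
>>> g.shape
(23, 23)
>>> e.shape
(11, 11)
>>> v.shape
(13, 13)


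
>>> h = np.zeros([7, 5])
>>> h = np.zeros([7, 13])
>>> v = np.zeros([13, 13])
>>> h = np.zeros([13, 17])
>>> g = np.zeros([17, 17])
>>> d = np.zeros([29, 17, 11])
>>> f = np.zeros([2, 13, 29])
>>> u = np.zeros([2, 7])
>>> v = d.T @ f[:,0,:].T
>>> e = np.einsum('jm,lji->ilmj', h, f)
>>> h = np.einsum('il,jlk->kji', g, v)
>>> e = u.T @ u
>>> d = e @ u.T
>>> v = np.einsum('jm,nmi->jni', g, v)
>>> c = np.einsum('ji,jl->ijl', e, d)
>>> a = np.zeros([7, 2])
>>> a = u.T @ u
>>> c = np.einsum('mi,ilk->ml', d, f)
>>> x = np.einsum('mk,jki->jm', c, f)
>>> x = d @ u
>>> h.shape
(2, 11, 17)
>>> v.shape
(17, 11, 2)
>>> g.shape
(17, 17)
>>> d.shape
(7, 2)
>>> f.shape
(2, 13, 29)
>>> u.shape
(2, 7)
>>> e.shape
(7, 7)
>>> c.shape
(7, 13)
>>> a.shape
(7, 7)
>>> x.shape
(7, 7)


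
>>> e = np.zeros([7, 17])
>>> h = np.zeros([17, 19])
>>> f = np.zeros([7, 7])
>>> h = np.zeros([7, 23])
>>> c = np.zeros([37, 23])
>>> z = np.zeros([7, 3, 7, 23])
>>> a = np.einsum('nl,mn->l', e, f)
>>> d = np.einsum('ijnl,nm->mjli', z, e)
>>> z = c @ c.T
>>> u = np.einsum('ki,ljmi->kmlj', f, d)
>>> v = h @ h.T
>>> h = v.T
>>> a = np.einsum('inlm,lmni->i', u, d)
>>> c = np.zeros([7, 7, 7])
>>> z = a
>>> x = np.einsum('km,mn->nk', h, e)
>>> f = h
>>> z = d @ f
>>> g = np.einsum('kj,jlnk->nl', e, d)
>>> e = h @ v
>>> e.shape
(7, 7)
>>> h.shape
(7, 7)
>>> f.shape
(7, 7)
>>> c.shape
(7, 7, 7)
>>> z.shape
(17, 3, 23, 7)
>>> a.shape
(7,)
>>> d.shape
(17, 3, 23, 7)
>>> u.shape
(7, 23, 17, 3)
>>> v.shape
(7, 7)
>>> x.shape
(17, 7)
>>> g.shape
(23, 3)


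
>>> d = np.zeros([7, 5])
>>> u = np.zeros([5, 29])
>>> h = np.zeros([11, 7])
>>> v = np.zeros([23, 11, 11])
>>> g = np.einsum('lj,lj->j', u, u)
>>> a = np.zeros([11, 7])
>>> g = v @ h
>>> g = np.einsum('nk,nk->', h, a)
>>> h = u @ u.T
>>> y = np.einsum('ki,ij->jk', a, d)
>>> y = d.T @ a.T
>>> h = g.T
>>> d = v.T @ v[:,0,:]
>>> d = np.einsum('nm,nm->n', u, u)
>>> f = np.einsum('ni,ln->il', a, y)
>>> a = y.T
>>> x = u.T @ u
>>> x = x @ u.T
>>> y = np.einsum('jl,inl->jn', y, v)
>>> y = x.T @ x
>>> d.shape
(5,)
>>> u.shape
(5, 29)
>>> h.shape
()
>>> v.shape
(23, 11, 11)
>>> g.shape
()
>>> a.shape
(11, 5)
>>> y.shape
(5, 5)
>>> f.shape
(7, 5)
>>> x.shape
(29, 5)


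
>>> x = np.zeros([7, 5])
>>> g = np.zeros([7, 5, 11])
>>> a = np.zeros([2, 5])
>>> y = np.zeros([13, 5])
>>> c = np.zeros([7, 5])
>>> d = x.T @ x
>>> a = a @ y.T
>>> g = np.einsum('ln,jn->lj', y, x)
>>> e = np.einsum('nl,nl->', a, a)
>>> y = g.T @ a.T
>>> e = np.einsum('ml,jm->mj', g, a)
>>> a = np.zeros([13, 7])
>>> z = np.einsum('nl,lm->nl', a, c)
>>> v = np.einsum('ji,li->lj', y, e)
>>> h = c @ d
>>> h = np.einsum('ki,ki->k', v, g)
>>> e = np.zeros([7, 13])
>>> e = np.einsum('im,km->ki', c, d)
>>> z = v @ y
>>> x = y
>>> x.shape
(7, 2)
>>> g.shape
(13, 7)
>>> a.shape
(13, 7)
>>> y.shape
(7, 2)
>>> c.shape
(7, 5)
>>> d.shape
(5, 5)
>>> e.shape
(5, 7)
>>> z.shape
(13, 2)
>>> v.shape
(13, 7)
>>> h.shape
(13,)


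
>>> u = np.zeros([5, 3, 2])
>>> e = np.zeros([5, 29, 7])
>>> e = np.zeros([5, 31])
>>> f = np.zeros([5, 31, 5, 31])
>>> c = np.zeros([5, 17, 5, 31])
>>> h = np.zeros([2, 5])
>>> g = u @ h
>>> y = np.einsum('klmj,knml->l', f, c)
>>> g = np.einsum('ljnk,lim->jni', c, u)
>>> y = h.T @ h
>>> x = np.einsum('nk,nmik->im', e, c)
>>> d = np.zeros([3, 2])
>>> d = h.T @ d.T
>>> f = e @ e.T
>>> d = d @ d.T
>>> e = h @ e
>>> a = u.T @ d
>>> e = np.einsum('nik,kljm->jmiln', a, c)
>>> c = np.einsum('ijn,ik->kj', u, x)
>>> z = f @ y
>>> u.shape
(5, 3, 2)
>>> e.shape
(5, 31, 3, 17, 2)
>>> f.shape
(5, 5)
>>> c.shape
(17, 3)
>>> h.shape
(2, 5)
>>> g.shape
(17, 5, 3)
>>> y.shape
(5, 5)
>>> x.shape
(5, 17)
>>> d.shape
(5, 5)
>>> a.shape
(2, 3, 5)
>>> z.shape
(5, 5)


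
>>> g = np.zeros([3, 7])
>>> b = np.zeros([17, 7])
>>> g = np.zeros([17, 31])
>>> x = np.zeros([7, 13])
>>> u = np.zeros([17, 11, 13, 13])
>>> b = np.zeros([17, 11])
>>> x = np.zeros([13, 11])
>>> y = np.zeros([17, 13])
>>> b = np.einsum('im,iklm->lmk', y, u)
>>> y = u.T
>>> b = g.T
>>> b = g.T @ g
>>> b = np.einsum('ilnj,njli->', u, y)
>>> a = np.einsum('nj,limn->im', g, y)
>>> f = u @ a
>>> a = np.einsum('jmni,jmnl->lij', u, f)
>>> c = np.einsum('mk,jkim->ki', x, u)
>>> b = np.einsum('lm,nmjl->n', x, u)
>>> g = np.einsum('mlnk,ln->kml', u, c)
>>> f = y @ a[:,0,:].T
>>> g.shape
(13, 17, 11)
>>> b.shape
(17,)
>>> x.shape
(13, 11)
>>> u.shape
(17, 11, 13, 13)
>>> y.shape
(13, 13, 11, 17)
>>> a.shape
(11, 13, 17)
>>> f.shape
(13, 13, 11, 11)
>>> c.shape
(11, 13)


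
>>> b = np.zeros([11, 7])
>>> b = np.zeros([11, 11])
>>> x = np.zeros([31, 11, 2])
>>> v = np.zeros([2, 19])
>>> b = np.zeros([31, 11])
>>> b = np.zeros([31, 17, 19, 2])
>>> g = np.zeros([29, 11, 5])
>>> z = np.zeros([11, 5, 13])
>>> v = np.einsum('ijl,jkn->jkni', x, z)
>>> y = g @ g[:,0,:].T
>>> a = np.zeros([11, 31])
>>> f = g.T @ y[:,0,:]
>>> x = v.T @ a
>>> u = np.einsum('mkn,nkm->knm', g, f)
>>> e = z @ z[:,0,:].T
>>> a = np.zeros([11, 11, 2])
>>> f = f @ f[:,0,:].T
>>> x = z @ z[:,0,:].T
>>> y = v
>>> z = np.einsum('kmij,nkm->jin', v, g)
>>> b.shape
(31, 17, 19, 2)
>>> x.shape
(11, 5, 11)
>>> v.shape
(11, 5, 13, 31)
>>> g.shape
(29, 11, 5)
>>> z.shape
(31, 13, 29)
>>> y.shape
(11, 5, 13, 31)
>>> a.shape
(11, 11, 2)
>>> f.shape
(5, 11, 5)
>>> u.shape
(11, 5, 29)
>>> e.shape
(11, 5, 11)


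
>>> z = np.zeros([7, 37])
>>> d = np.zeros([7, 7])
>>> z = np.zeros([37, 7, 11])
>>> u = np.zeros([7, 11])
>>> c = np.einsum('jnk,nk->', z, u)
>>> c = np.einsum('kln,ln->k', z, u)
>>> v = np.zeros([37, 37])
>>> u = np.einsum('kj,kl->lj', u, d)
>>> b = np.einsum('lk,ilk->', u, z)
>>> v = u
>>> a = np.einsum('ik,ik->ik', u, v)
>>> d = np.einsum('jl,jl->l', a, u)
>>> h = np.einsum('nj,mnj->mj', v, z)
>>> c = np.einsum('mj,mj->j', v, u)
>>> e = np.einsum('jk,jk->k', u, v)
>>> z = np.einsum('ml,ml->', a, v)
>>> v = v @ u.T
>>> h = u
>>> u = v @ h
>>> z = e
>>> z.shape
(11,)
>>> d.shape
(11,)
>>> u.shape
(7, 11)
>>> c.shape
(11,)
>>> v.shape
(7, 7)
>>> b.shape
()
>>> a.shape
(7, 11)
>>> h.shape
(7, 11)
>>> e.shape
(11,)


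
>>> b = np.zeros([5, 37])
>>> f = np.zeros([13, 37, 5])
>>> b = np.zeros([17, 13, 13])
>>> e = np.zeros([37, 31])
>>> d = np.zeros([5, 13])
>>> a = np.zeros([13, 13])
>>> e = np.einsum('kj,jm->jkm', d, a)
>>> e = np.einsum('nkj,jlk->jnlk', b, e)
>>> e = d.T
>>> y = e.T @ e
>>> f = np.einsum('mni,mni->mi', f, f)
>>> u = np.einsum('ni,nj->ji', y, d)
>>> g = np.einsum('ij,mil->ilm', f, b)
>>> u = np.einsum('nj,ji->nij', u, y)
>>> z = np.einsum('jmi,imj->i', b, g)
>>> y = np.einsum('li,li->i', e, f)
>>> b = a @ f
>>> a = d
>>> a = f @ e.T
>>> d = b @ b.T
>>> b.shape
(13, 5)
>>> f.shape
(13, 5)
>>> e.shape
(13, 5)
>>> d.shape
(13, 13)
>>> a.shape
(13, 13)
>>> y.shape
(5,)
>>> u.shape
(13, 5, 5)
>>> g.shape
(13, 13, 17)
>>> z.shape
(13,)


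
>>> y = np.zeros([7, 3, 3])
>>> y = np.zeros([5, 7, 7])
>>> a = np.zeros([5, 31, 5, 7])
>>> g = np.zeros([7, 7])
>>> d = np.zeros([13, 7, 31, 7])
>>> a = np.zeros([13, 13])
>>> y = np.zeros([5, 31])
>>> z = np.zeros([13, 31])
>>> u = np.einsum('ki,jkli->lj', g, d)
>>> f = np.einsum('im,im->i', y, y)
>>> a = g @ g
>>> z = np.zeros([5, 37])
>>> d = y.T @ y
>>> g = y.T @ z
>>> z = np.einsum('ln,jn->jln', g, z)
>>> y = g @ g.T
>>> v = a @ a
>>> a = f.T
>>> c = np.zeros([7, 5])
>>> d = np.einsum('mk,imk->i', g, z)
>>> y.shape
(31, 31)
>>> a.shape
(5,)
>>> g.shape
(31, 37)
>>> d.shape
(5,)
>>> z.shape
(5, 31, 37)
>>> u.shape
(31, 13)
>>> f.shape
(5,)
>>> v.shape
(7, 7)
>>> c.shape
(7, 5)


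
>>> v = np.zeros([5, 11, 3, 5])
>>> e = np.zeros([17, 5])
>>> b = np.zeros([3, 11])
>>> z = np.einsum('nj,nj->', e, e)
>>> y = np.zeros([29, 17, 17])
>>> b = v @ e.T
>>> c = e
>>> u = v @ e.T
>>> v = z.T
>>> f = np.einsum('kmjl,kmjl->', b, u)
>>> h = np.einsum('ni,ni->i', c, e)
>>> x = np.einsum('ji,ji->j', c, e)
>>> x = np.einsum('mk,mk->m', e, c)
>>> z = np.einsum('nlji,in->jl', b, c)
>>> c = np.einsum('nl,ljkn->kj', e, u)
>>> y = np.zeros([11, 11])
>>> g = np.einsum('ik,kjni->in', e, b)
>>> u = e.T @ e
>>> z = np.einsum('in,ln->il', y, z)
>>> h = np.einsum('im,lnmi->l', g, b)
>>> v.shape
()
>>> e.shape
(17, 5)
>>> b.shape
(5, 11, 3, 17)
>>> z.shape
(11, 3)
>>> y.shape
(11, 11)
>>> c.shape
(3, 11)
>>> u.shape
(5, 5)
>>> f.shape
()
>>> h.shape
(5,)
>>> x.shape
(17,)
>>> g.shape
(17, 3)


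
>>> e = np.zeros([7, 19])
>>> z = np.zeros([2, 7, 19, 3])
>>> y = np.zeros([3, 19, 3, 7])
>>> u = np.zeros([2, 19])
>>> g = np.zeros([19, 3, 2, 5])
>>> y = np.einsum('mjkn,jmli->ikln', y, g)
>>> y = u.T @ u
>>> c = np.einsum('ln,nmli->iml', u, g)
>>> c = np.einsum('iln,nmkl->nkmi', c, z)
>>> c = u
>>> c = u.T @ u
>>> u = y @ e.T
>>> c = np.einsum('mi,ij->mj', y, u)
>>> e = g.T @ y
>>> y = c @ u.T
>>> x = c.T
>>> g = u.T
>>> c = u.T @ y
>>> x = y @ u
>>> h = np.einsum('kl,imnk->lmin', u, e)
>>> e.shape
(5, 2, 3, 19)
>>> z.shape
(2, 7, 19, 3)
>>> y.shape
(19, 19)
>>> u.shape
(19, 7)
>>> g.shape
(7, 19)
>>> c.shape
(7, 19)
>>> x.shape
(19, 7)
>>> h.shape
(7, 2, 5, 3)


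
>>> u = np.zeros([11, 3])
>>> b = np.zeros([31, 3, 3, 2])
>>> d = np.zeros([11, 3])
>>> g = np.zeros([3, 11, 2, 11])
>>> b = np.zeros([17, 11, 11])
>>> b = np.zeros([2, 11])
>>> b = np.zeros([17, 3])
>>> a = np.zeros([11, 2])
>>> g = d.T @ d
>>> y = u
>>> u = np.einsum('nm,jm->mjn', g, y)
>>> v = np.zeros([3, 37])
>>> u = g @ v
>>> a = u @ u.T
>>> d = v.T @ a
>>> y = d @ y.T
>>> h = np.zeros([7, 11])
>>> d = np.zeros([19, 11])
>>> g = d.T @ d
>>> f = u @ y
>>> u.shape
(3, 37)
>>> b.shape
(17, 3)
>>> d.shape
(19, 11)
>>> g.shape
(11, 11)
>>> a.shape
(3, 3)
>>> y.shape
(37, 11)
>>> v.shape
(3, 37)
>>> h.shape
(7, 11)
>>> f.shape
(3, 11)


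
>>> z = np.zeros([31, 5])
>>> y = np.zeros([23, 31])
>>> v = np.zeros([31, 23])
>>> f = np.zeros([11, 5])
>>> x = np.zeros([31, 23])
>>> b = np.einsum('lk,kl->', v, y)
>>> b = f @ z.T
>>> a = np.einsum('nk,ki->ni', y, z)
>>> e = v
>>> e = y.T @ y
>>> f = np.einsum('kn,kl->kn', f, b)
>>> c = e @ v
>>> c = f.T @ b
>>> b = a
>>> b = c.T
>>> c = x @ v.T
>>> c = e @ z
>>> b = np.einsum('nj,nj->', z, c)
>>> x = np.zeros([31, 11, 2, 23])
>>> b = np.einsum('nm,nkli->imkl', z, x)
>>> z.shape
(31, 5)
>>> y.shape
(23, 31)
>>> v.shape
(31, 23)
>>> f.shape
(11, 5)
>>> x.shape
(31, 11, 2, 23)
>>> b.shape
(23, 5, 11, 2)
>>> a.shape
(23, 5)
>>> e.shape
(31, 31)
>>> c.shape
(31, 5)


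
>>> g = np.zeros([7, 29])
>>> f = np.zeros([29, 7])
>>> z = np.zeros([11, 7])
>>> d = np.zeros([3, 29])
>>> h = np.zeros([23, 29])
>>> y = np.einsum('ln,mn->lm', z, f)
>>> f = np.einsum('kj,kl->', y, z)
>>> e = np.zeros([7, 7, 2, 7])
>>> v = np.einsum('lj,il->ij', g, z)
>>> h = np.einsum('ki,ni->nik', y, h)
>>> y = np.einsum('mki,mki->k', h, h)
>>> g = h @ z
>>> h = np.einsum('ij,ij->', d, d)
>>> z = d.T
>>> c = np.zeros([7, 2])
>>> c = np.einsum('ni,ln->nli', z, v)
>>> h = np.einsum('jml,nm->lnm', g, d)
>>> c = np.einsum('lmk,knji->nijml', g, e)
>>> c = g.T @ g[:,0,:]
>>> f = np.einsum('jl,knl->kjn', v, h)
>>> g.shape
(23, 29, 7)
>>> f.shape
(7, 11, 3)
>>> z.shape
(29, 3)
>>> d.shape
(3, 29)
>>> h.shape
(7, 3, 29)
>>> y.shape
(29,)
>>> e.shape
(7, 7, 2, 7)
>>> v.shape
(11, 29)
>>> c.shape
(7, 29, 7)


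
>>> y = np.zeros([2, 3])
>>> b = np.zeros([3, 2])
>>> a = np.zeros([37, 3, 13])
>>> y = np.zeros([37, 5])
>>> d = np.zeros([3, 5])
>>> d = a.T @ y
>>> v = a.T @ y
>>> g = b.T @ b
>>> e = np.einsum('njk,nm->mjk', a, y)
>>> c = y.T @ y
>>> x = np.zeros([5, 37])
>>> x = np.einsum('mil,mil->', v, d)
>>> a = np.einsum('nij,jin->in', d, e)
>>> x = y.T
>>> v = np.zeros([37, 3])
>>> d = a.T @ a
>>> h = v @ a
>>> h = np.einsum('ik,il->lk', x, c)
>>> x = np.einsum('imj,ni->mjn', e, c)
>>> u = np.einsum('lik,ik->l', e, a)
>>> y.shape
(37, 5)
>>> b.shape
(3, 2)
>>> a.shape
(3, 13)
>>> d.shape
(13, 13)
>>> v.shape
(37, 3)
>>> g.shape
(2, 2)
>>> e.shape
(5, 3, 13)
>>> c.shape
(5, 5)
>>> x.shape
(3, 13, 5)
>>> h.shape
(5, 37)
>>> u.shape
(5,)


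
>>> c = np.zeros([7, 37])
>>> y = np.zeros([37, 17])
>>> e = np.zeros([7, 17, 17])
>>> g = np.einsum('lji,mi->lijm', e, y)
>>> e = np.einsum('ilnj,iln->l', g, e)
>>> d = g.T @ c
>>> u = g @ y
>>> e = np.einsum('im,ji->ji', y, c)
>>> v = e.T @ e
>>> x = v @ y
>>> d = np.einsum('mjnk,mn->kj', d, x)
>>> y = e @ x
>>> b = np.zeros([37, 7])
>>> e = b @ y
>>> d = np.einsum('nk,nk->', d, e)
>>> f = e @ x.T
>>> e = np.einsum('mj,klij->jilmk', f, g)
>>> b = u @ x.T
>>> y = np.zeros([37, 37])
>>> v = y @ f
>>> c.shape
(7, 37)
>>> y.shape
(37, 37)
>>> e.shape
(37, 17, 17, 37, 7)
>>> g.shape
(7, 17, 17, 37)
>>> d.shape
()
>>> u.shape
(7, 17, 17, 17)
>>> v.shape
(37, 37)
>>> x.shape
(37, 17)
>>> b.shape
(7, 17, 17, 37)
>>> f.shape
(37, 37)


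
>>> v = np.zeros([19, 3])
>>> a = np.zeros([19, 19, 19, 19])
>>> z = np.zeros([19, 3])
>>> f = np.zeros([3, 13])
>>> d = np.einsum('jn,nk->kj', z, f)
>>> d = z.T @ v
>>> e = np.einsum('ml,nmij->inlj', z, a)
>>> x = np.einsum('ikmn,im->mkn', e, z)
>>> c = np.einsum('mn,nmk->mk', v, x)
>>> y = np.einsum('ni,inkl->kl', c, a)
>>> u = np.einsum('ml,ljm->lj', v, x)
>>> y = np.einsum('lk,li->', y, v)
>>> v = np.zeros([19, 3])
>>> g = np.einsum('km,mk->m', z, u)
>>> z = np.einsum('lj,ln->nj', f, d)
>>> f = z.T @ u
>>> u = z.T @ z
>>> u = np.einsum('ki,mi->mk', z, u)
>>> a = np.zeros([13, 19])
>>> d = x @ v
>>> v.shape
(19, 3)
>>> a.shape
(13, 19)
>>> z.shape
(3, 13)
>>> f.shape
(13, 19)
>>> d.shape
(3, 19, 3)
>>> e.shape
(19, 19, 3, 19)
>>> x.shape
(3, 19, 19)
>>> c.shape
(19, 19)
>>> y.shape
()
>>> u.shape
(13, 3)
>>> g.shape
(3,)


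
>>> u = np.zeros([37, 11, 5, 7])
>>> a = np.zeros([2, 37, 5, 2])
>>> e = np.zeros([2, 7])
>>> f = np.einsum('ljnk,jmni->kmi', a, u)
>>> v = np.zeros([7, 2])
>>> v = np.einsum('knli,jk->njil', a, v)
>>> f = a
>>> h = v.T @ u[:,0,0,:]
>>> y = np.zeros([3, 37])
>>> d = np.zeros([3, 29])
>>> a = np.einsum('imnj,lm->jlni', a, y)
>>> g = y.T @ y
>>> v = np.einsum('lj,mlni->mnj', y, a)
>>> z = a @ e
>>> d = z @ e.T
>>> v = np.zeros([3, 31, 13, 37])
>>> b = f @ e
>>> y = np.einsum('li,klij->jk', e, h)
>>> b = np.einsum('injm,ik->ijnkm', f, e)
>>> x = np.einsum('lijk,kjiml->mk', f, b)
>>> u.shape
(37, 11, 5, 7)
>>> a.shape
(2, 3, 5, 2)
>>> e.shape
(2, 7)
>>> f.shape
(2, 37, 5, 2)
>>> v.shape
(3, 31, 13, 37)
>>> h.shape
(5, 2, 7, 7)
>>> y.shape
(7, 5)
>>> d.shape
(2, 3, 5, 2)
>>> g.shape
(37, 37)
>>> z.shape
(2, 3, 5, 7)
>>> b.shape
(2, 5, 37, 7, 2)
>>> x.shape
(7, 2)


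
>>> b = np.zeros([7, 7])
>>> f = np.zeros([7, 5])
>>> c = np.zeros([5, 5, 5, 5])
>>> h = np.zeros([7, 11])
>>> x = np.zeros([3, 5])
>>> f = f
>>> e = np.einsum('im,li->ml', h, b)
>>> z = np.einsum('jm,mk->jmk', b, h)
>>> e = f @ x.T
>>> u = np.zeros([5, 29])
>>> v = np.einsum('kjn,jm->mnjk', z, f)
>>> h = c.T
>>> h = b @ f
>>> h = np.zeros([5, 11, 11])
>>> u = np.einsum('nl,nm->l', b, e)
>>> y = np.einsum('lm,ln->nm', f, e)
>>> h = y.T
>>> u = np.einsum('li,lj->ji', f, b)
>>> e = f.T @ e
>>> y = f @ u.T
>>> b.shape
(7, 7)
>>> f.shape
(7, 5)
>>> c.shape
(5, 5, 5, 5)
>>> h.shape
(5, 3)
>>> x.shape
(3, 5)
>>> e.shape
(5, 3)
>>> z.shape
(7, 7, 11)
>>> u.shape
(7, 5)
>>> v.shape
(5, 11, 7, 7)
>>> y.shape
(7, 7)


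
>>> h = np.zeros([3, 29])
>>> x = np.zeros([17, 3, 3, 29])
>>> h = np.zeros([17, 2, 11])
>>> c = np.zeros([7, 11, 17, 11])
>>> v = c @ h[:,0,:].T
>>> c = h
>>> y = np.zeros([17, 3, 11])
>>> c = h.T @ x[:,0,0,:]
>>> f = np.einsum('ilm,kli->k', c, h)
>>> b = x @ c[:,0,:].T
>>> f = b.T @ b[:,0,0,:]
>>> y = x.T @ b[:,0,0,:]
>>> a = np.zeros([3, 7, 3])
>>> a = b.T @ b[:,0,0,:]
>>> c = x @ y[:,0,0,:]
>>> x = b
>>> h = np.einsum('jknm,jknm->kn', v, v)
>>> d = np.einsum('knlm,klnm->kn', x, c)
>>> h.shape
(11, 17)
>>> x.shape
(17, 3, 3, 11)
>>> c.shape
(17, 3, 3, 11)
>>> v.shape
(7, 11, 17, 17)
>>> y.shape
(29, 3, 3, 11)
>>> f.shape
(11, 3, 3, 11)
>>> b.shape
(17, 3, 3, 11)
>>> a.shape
(11, 3, 3, 11)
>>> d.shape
(17, 3)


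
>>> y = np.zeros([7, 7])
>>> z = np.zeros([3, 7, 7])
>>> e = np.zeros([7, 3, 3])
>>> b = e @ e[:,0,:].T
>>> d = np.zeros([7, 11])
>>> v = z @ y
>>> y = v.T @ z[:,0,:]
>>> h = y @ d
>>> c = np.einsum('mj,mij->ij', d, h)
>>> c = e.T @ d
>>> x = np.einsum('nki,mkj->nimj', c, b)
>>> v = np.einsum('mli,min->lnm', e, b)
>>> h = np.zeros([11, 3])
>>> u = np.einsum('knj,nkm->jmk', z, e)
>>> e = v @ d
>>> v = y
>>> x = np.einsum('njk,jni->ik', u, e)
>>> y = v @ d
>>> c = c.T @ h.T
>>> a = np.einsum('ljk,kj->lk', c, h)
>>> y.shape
(7, 7, 11)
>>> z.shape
(3, 7, 7)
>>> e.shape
(3, 7, 11)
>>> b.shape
(7, 3, 7)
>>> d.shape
(7, 11)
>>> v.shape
(7, 7, 7)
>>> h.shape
(11, 3)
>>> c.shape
(11, 3, 11)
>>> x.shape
(11, 3)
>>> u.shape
(7, 3, 3)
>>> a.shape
(11, 11)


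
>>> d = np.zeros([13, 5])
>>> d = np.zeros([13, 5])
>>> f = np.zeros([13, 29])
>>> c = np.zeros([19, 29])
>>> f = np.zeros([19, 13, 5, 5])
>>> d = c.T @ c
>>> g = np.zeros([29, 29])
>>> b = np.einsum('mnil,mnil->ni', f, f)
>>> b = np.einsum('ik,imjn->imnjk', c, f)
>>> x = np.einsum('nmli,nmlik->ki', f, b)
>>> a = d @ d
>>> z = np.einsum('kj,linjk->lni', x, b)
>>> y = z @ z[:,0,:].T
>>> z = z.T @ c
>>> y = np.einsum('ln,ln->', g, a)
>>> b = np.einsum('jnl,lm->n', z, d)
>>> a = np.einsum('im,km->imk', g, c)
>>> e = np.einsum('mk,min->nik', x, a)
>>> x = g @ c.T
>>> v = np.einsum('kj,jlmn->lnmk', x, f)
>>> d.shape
(29, 29)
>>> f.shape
(19, 13, 5, 5)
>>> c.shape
(19, 29)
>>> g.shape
(29, 29)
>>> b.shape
(5,)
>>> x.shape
(29, 19)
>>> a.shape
(29, 29, 19)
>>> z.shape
(13, 5, 29)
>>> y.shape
()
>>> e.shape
(19, 29, 5)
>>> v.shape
(13, 5, 5, 29)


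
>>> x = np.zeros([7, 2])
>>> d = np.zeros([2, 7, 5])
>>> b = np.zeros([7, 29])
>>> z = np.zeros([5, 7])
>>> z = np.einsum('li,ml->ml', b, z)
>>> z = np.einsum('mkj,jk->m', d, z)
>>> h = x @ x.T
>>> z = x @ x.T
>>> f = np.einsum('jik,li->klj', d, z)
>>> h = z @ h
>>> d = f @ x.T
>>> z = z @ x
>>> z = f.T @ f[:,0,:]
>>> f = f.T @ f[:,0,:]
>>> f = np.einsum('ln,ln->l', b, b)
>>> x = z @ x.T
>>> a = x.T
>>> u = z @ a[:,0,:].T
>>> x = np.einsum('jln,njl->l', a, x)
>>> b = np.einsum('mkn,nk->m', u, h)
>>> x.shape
(7,)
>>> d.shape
(5, 7, 7)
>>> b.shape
(2,)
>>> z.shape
(2, 7, 2)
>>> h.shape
(7, 7)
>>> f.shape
(7,)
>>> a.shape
(7, 7, 2)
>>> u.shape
(2, 7, 7)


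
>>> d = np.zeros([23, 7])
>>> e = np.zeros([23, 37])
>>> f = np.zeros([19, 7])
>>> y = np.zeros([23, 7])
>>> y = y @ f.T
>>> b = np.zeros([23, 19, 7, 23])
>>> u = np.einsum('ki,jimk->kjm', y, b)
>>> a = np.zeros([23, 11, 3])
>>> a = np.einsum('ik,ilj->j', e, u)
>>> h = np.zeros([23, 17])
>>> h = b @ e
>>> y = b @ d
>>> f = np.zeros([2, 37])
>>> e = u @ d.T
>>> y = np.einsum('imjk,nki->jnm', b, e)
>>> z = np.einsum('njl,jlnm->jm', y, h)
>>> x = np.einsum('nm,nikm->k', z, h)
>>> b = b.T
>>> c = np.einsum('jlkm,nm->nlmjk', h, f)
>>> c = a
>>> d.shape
(23, 7)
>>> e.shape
(23, 23, 23)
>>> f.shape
(2, 37)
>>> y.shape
(7, 23, 19)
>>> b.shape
(23, 7, 19, 23)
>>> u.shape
(23, 23, 7)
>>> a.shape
(7,)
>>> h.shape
(23, 19, 7, 37)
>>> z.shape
(23, 37)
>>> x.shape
(7,)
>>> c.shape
(7,)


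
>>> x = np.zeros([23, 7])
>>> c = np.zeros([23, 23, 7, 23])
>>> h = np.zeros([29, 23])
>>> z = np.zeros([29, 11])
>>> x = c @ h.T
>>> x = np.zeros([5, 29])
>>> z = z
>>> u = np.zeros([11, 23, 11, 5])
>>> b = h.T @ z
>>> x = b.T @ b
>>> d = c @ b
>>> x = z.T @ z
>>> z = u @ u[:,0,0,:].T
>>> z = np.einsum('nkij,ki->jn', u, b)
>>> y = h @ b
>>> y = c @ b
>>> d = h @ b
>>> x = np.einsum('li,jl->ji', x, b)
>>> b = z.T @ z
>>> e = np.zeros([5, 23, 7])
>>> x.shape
(23, 11)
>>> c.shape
(23, 23, 7, 23)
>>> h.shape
(29, 23)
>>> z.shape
(5, 11)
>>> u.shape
(11, 23, 11, 5)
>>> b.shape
(11, 11)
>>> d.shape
(29, 11)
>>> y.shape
(23, 23, 7, 11)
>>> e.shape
(5, 23, 7)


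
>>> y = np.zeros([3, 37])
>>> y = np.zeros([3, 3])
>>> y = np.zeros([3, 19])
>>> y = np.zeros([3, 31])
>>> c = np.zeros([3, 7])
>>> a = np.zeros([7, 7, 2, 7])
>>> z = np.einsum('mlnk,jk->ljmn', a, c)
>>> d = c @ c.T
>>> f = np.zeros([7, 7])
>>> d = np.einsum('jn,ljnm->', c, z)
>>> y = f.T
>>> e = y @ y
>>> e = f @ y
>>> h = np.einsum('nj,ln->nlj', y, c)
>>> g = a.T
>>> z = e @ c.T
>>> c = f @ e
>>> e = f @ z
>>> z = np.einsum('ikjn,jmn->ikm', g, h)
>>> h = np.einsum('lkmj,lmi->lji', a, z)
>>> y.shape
(7, 7)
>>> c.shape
(7, 7)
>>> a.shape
(7, 7, 2, 7)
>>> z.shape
(7, 2, 3)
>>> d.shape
()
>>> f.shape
(7, 7)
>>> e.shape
(7, 3)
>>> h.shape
(7, 7, 3)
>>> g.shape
(7, 2, 7, 7)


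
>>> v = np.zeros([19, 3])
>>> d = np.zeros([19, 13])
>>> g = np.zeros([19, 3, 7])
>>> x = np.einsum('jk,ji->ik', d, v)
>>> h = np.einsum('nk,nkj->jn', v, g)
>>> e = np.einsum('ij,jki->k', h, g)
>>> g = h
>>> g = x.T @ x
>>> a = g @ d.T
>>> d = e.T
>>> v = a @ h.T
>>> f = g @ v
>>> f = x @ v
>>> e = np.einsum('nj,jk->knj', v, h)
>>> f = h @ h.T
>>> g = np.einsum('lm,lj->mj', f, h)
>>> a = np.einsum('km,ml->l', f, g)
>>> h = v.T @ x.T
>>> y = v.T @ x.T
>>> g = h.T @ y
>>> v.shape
(13, 7)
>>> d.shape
(3,)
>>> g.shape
(3, 3)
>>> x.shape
(3, 13)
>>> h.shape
(7, 3)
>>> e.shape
(19, 13, 7)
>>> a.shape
(19,)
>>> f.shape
(7, 7)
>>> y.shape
(7, 3)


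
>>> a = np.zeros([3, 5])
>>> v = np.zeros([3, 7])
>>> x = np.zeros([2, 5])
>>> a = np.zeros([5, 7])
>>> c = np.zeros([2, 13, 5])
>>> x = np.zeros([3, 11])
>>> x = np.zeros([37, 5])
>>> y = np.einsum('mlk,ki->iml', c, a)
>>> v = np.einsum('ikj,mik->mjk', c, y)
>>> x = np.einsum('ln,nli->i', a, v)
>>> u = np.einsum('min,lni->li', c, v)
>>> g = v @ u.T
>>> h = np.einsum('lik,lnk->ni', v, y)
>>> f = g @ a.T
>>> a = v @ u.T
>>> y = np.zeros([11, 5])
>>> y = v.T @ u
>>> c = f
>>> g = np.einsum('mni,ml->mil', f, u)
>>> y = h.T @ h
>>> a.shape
(7, 5, 7)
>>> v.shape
(7, 5, 13)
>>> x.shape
(13,)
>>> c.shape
(7, 5, 5)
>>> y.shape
(5, 5)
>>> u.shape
(7, 13)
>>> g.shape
(7, 5, 13)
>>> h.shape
(2, 5)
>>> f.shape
(7, 5, 5)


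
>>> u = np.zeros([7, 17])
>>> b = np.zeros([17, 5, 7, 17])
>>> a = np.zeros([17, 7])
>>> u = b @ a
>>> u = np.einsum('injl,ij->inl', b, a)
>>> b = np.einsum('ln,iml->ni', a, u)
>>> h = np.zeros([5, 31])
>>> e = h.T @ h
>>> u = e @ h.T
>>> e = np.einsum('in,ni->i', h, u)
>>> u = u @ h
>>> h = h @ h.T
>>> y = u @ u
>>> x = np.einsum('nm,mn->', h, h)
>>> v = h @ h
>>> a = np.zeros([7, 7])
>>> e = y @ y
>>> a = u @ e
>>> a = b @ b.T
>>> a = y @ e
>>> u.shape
(31, 31)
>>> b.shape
(7, 17)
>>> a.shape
(31, 31)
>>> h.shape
(5, 5)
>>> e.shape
(31, 31)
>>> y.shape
(31, 31)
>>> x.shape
()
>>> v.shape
(5, 5)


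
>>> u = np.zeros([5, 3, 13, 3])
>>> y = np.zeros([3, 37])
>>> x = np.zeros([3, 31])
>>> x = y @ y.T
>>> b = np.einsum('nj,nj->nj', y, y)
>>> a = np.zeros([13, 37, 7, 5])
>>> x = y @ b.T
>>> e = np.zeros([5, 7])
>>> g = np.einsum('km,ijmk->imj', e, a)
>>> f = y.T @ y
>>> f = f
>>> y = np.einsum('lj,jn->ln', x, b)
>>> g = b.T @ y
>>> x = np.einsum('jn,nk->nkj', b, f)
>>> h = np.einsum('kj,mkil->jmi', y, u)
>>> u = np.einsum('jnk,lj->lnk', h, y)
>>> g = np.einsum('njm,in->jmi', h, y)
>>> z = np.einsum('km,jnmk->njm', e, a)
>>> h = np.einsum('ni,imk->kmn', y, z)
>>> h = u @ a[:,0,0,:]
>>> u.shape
(3, 5, 13)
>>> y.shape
(3, 37)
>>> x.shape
(37, 37, 3)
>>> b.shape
(3, 37)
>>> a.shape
(13, 37, 7, 5)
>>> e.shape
(5, 7)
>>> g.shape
(5, 13, 3)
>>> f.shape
(37, 37)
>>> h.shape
(3, 5, 5)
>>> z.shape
(37, 13, 7)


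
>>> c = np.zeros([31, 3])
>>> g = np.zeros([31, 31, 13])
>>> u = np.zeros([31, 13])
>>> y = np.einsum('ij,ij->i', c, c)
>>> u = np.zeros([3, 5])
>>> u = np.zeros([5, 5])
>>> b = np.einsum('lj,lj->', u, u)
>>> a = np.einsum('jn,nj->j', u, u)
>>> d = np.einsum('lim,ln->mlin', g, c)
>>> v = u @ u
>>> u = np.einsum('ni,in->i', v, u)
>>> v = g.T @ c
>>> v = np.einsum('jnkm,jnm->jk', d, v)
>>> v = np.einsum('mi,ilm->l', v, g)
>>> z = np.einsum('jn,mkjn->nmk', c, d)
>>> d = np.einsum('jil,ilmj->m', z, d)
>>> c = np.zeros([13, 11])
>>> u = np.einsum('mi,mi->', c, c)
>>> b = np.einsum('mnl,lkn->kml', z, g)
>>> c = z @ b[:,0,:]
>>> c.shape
(3, 13, 31)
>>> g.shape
(31, 31, 13)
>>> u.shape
()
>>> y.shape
(31,)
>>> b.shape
(31, 3, 31)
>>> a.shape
(5,)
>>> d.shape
(31,)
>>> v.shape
(31,)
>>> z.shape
(3, 13, 31)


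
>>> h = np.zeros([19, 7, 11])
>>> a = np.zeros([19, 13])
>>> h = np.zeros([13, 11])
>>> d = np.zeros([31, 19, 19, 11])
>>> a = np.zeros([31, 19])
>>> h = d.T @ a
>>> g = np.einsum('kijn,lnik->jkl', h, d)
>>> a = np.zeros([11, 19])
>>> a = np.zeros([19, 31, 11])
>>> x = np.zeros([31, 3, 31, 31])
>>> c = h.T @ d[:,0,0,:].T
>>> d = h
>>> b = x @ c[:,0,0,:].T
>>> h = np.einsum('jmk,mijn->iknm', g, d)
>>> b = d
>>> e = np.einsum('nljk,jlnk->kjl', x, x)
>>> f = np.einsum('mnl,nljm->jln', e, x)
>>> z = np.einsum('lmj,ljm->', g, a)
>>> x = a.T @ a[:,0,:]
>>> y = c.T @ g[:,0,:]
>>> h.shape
(19, 31, 19, 11)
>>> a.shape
(19, 31, 11)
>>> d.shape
(11, 19, 19, 19)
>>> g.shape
(19, 11, 31)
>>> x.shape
(11, 31, 11)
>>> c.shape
(19, 19, 19, 31)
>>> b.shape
(11, 19, 19, 19)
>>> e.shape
(31, 31, 3)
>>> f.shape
(31, 3, 31)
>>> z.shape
()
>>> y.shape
(31, 19, 19, 31)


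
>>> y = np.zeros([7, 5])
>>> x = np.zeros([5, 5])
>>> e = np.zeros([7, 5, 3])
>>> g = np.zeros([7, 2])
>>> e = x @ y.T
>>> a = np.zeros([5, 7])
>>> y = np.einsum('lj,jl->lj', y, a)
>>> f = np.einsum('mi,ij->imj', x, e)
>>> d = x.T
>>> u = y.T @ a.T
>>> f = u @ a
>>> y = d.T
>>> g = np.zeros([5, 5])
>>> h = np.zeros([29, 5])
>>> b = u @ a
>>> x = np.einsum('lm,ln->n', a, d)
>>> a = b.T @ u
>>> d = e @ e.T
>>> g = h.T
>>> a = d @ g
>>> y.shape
(5, 5)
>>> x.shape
(5,)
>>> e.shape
(5, 7)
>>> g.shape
(5, 29)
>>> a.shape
(5, 29)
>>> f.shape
(5, 7)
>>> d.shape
(5, 5)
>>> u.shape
(5, 5)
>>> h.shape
(29, 5)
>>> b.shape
(5, 7)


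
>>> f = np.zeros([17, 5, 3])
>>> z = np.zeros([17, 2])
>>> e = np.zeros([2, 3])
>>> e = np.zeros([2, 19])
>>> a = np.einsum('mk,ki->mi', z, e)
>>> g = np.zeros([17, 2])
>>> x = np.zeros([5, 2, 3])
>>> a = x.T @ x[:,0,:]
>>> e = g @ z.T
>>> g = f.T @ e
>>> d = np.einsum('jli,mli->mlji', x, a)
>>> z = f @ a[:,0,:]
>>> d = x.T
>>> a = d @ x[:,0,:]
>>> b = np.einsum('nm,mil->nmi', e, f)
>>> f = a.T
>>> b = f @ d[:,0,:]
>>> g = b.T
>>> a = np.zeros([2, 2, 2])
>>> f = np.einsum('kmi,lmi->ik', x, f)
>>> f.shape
(3, 5)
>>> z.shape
(17, 5, 3)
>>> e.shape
(17, 17)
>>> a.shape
(2, 2, 2)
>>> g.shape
(5, 2, 3)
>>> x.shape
(5, 2, 3)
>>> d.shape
(3, 2, 5)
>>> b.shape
(3, 2, 5)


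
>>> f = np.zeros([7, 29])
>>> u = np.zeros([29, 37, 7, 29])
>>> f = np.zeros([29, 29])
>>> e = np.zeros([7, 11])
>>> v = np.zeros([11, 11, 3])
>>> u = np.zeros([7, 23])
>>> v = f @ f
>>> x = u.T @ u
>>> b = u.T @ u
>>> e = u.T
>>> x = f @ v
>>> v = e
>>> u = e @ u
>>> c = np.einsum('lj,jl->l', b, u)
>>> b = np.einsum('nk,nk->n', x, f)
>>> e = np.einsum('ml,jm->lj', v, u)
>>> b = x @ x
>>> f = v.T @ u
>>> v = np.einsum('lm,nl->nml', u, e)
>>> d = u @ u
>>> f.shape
(7, 23)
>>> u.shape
(23, 23)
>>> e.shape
(7, 23)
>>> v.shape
(7, 23, 23)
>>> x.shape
(29, 29)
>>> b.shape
(29, 29)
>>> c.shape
(23,)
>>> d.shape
(23, 23)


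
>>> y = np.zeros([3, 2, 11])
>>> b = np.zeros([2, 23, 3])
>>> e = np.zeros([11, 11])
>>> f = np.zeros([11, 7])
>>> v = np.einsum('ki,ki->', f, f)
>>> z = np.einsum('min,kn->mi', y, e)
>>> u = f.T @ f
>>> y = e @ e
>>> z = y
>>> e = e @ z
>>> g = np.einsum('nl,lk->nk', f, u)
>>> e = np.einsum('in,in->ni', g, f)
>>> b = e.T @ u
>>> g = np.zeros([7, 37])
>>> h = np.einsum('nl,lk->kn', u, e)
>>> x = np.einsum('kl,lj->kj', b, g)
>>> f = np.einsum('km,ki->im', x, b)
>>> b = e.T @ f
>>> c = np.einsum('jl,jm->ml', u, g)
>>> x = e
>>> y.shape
(11, 11)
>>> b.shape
(11, 37)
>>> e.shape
(7, 11)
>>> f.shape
(7, 37)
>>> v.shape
()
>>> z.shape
(11, 11)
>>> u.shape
(7, 7)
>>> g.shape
(7, 37)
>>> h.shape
(11, 7)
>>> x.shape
(7, 11)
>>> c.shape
(37, 7)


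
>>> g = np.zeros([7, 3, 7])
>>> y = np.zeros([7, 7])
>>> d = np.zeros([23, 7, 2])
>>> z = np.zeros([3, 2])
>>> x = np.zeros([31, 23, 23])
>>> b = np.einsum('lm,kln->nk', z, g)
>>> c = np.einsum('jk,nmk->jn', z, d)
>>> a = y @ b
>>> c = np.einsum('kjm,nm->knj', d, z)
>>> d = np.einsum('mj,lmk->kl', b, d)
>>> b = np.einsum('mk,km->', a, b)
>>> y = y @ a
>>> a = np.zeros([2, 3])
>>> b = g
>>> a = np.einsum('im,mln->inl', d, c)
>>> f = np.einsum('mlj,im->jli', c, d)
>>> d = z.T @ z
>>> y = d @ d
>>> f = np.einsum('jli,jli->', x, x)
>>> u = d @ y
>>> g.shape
(7, 3, 7)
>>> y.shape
(2, 2)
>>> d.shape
(2, 2)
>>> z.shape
(3, 2)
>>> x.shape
(31, 23, 23)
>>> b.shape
(7, 3, 7)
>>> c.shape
(23, 3, 7)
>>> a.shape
(2, 7, 3)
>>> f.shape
()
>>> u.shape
(2, 2)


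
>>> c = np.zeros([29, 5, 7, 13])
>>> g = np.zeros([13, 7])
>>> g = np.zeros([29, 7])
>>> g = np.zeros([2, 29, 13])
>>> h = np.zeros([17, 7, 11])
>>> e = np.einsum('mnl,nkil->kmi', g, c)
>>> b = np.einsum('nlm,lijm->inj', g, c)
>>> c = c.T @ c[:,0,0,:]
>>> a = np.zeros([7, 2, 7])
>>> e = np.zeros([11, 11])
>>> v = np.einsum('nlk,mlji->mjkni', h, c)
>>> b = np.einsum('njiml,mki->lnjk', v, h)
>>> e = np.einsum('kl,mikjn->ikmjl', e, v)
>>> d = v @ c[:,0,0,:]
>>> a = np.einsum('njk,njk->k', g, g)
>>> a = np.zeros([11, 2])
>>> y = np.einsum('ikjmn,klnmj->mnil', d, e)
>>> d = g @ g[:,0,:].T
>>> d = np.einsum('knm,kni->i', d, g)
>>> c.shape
(13, 7, 5, 13)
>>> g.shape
(2, 29, 13)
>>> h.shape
(17, 7, 11)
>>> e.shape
(5, 11, 13, 17, 11)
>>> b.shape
(13, 13, 5, 7)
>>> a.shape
(11, 2)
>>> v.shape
(13, 5, 11, 17, 13)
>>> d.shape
(13,)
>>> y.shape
(17, 13, 13, 11)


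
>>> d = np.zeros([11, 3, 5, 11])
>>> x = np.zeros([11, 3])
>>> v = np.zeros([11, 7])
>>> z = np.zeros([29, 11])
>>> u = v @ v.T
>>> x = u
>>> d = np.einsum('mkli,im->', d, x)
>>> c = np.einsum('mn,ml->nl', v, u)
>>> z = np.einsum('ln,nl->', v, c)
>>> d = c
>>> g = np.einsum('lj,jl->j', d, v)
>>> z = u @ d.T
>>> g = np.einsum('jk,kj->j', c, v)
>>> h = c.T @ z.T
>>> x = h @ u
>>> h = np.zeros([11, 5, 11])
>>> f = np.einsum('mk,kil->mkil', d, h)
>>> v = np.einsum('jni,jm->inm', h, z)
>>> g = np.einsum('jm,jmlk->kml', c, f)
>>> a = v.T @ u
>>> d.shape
(7, 11)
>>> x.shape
(11, 11)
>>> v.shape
(11, 5, 7)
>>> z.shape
(11, 7)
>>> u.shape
(11, 11)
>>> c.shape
(7, 11)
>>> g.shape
(11, 11, 5)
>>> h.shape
(11, 5, 11)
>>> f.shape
(7, 11, 5, 11)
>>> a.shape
(7, 5, 11)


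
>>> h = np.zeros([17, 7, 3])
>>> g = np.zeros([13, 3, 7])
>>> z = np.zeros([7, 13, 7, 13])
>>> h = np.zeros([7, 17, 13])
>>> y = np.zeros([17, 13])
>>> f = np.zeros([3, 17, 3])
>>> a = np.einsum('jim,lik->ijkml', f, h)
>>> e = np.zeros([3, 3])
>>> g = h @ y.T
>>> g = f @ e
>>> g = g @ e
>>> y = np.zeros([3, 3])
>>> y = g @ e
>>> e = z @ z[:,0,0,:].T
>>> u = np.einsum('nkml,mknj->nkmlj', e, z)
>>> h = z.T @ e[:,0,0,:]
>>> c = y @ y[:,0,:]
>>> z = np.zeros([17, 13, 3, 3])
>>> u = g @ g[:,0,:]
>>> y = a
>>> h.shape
(13, 7, 13, 7)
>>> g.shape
(3, 17, 3)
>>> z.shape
(17, 13, 3, 3)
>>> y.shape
(17, 3, 13, 3, 7)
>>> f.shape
(3, 17, 3)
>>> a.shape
(17, 3, 13, 3, 7)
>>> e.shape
(7, 13, 7, 7)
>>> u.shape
(3, 17, 3)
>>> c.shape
(3, 17, 3)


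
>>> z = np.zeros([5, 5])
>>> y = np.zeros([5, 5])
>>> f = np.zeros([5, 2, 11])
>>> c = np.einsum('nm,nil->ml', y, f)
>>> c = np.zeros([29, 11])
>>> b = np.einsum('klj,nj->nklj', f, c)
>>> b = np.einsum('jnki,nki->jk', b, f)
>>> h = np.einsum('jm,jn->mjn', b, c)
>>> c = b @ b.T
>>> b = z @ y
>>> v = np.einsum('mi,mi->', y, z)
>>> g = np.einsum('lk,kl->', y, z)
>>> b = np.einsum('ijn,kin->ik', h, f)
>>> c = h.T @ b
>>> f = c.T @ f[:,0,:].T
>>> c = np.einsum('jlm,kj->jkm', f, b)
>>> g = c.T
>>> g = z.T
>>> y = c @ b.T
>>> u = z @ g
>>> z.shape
(5, 5)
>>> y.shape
(5, 2, 2)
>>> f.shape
(5, 29, 5)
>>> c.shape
(5, 2, 5)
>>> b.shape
(2, 5)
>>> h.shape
(2, 29, 11)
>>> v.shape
()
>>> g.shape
(5, 5)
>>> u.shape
(5, 5)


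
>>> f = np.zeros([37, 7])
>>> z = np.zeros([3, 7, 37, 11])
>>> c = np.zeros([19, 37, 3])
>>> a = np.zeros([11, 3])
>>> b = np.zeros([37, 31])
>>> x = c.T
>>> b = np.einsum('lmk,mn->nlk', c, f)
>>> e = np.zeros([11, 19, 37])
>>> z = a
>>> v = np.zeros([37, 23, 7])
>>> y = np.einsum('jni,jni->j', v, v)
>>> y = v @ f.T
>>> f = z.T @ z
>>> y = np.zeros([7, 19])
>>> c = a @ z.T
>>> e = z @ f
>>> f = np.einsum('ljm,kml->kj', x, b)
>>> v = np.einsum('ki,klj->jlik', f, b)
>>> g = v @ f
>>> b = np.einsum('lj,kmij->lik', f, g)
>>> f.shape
(7, 37)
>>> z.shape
(11, 3)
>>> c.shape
(11, 11)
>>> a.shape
(11, 3)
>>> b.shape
(7, 37, 3)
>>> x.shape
(3, 37, 19)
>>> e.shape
(11, 3)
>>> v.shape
(3, 19, 37, 7)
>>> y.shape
(7, 19)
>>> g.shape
(3, 19, 37, 37)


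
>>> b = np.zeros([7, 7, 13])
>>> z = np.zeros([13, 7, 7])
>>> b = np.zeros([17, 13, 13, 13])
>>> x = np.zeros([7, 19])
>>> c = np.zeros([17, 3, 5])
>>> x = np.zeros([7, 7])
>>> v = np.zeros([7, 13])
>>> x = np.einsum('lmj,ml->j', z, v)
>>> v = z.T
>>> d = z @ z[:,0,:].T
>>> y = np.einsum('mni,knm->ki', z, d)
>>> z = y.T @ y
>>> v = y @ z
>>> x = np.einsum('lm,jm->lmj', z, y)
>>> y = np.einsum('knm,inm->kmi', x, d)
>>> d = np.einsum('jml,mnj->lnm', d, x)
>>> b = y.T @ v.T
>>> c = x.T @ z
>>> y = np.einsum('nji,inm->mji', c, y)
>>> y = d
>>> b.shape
(13, 13, 13)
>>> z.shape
(7, 7)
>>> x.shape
(7, 7, 13)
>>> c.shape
(13, 7, 7)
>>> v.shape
(13, 7)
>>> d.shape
(13, 7, 7)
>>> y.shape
(13, 7, 7)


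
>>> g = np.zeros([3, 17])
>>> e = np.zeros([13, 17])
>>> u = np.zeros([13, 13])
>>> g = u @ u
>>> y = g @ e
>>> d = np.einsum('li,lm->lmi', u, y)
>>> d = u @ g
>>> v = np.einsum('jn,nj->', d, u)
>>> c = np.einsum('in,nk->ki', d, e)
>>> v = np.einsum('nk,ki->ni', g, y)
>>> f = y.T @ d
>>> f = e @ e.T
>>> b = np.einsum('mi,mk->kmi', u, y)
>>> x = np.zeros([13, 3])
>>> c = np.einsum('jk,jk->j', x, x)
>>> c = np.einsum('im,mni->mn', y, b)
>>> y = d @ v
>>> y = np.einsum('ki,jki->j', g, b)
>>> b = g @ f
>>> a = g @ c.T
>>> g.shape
(13, 13)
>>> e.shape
(13, 17)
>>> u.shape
(13, 13)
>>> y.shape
(17,)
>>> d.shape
(13, 13)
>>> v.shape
(13, 17)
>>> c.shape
(17, 13)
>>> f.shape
(13, 13)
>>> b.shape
(13, 13)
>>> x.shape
(13, 3)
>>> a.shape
(13, 17)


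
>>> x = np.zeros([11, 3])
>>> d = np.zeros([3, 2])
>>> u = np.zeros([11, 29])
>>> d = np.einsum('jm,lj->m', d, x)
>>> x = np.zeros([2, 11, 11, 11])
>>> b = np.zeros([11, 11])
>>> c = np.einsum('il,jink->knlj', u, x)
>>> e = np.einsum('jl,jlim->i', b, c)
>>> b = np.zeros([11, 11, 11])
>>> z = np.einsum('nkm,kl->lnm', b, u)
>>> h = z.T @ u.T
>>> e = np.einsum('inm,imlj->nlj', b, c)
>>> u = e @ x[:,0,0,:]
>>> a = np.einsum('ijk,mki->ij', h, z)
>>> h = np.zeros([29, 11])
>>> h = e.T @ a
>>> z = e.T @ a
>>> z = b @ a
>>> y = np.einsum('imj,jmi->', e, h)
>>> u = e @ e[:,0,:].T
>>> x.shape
(2, 11, 11, 11)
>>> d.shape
(2,)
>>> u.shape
(11, 29, 11)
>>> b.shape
(11, 11, 11)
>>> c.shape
(11, 11, 29, 2)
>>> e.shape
(11, 29, 2)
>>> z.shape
(11, 11, 11)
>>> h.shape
(2, 29, 11)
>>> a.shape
(11, 11)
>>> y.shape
()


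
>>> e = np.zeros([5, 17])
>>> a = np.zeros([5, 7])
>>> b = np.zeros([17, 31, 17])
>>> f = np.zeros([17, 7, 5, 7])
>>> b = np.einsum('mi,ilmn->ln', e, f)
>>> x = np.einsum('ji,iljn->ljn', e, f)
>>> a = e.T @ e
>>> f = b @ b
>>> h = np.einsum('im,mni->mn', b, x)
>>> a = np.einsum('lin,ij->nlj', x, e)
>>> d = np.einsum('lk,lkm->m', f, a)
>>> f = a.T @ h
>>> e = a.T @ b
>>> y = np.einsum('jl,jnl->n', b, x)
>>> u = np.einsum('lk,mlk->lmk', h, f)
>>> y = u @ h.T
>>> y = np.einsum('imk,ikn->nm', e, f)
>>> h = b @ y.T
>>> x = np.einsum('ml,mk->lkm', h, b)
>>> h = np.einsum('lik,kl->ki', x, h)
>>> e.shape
(17, 7, 7)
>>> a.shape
(7, 7, 17)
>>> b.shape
(7, 7)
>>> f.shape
(17, 7, 5)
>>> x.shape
(5, 7, 7)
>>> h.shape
(7, 7)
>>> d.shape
(17,)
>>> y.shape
(5, 7)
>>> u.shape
(7, 17, 5)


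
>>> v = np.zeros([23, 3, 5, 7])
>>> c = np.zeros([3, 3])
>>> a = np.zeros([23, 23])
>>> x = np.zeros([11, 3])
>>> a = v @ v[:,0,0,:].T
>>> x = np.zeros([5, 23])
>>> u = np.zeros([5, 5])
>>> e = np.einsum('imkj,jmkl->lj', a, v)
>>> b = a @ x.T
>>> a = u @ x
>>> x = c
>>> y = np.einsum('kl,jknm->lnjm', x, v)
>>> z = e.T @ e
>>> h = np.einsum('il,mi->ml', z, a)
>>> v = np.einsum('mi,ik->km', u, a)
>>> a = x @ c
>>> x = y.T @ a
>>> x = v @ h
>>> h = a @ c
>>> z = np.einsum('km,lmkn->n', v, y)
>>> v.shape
(23, 5)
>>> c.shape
(3, 3)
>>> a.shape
(3, 3)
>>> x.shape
(23, 23)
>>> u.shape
(5, 5)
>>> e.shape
(7, 23)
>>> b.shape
(23, 3, 5, 5)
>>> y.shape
(3, 5, 23, 7)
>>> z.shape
(7,)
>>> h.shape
(3, 3)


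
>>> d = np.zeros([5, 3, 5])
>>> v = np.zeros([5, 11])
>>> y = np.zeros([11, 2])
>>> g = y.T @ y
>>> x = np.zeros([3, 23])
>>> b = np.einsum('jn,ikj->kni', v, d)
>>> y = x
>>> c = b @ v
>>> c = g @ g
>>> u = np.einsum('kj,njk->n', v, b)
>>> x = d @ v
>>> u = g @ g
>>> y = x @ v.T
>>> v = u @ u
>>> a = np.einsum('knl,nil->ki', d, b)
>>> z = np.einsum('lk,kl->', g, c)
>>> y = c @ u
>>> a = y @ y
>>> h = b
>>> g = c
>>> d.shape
(5, 3, 5)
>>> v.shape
(2, 2)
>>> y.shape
(2, 2)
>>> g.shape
(2, 2)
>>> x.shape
(5, 3, 11)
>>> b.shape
(3, 11, 5)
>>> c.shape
(2, 2)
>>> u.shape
(2, 2)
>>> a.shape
(2, 2)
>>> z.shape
()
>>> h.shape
(3, 11, 5)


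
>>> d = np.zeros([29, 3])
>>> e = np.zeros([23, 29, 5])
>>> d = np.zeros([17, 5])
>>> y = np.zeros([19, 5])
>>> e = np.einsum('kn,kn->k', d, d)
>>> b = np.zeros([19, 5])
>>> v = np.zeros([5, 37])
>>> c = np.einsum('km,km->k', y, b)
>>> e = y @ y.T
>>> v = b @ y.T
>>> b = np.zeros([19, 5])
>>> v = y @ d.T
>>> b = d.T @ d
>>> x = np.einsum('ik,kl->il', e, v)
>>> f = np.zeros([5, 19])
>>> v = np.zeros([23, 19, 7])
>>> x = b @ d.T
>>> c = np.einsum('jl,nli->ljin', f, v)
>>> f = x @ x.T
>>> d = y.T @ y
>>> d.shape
(5, 5)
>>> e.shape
(19, 19)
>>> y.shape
(19, 5)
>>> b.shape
(5, 5)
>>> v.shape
(23, 19, 7)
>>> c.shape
(19, 5, 7, 23)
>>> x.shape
(5, 17)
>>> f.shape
(5, 5)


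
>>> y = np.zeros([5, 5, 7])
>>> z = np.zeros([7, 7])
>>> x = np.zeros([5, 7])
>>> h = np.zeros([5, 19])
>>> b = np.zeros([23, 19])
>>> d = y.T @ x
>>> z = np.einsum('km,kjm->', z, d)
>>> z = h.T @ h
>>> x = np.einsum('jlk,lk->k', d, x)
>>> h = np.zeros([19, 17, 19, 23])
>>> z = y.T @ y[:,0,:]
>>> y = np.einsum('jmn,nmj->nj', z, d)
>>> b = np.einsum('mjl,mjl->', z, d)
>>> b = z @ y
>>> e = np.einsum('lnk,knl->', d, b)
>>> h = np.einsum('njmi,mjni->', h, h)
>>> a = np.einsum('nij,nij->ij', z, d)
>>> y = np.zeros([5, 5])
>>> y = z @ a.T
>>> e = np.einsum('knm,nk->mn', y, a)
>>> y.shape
(7, 5, 5)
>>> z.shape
(7, 5, 7)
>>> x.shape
(7,)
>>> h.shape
()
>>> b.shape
(7, 5, 7)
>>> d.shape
(7, 5, 7)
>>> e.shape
(5, 5)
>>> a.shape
(5, 7)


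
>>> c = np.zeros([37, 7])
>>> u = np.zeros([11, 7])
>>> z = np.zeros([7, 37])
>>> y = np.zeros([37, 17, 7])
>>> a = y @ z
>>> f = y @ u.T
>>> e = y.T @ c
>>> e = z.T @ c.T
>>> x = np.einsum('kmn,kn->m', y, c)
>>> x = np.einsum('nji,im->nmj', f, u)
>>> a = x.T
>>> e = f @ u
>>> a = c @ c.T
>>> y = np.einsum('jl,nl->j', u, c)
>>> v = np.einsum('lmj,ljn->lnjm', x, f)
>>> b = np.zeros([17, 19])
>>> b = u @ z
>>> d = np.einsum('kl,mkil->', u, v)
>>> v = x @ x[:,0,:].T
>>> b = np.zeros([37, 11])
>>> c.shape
(37, 7)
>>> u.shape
(11, 7)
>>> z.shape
(7, 37)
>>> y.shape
(11,)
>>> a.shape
(37, 37)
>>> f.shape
(37, 17, 11)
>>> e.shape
(37, 17, 7)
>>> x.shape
(37, 7, 17)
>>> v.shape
(37, 7, 37)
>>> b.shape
(37, 11)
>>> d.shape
()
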